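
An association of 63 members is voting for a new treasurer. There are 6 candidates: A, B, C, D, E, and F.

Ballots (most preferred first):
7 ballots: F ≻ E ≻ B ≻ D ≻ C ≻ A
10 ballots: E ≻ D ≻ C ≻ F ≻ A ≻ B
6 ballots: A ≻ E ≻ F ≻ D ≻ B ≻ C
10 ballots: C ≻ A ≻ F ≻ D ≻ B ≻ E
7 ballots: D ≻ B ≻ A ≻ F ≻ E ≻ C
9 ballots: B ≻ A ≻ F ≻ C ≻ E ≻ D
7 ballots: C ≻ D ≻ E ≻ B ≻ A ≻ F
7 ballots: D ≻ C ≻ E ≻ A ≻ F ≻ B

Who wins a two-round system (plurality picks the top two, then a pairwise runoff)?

D

Round 1 first-place votes: A 6, B 9, C 17, D 14, E 10, F 7. C and D advance.
Runoff: C is ranked above D on 26 ballots, D above C on 37.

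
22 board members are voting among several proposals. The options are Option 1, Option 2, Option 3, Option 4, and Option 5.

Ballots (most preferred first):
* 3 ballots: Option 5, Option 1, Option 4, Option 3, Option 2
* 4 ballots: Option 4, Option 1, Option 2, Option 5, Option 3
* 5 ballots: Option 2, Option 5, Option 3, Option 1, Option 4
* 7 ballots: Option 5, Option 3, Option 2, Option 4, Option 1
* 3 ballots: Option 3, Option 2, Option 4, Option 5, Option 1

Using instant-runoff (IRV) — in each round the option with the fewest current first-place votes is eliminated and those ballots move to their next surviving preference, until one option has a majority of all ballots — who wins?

Round 1: Option 1 0, Option 2 5, Option 3 3, Option 4 4, Option 5 10. Option 1 eliminated.
Round 2: Option 2 5, Option 3 3, Option 4 4, Option 5 10. Option 3 eliminated.
Round 3: Option 2 8, Option 4 4, Option 5 10. Option 4 eliminated.
Round 4: Option 2 12, Option 5 10. Option 2 has a majority (≥12).

Option 2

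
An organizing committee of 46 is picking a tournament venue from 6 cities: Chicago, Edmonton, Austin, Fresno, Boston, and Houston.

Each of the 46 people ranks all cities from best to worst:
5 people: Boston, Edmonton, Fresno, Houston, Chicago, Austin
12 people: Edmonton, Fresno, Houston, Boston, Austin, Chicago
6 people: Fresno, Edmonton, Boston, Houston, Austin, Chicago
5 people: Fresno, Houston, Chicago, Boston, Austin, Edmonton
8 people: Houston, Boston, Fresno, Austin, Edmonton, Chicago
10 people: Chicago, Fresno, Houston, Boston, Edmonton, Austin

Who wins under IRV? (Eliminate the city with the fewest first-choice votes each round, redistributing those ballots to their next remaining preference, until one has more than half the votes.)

Fresno

Round 1: Chicago 10, Edmonton 12, Austin 0, Fresno 11, Boston 5, Houston 8. Austin eliminated.
Round 2: Chicago 10, Edmonton 12, Fresno 11, Boston 5, Houston 8. Boston eliminated.
Round 3: Chicago 10, Edmonton 17, Fresno 11, Houston 8. Houston eliminated.
Round 4: Chicago 10, Edmonton 17, Fresno 19. Chicago eliminated.
Round 5: Edmonton 17, Fresno 29. Fresno has a majority (≥24).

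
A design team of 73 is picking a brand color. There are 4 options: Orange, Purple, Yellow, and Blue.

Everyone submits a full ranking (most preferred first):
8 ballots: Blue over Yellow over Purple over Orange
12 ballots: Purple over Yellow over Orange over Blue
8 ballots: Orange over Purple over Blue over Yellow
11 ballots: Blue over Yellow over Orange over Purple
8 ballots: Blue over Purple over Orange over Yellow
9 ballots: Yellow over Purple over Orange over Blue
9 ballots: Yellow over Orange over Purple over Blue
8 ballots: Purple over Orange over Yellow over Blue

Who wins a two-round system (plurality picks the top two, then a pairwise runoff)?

Purple

Round 1 first-place votes: Orange 8, Purple 20, Yellow 18, Blue 27. Blue and Purple advance.
Runoff: Blue is ranked above Purple on 27 ballots, Purple above Blue on 46.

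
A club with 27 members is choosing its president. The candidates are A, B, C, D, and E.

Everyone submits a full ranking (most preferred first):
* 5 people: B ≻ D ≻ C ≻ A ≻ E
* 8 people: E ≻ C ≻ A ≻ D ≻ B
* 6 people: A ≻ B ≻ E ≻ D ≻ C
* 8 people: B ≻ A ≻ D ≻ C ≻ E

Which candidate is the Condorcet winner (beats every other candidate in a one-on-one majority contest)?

A

A vs B: 14–13
A vs C: 14–13
A vs D: 22–5
A vs E: 19–8
A beats every other candidate.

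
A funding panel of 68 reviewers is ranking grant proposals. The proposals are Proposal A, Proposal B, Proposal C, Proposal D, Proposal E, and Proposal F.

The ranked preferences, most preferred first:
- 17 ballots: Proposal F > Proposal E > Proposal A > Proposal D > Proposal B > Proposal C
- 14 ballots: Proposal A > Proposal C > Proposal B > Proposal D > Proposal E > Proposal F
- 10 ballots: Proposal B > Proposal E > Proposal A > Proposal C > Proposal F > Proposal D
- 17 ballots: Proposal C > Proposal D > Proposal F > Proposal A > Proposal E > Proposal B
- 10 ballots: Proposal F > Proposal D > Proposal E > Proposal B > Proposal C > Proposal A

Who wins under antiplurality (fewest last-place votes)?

Proposal E

Last-place votes: Proposal A 10, Proposal B 17, Proposal C 17, Proposal D 10, Proposal E 0, Proposal F 14.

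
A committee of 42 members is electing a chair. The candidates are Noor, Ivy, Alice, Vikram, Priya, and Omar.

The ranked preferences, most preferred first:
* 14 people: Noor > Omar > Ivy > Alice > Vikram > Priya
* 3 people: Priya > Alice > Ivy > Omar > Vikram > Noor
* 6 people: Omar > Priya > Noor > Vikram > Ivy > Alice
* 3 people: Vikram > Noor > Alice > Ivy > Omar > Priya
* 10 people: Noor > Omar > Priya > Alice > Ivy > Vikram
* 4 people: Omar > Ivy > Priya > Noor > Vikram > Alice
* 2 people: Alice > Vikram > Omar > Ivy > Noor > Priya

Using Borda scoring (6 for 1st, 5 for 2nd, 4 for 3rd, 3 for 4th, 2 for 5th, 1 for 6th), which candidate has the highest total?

Omar

Noor: 14×6 + 3×1 + 6×4 + 3×5 + 10×6 + 4×3 + 2×2 = 202
Ivy: 14×4 + 3×4 + 6×2 + 3×3 + 10×2 + 4×5 + 2×3 = 135
Alice: 14×3 + 3×5 + 6×1 + 3×4 + 10×3 + 4×1 + 2×6 = 121
Vikram: 14×2 + 3×2 + 6×3 + 3×6 + 10×1 + 4×2 + 2×5 = 98
Priya: 14×1 + 3×6 + 6×5 + 3×1 + 10×4 + 4×4 + 2×1 = 123
Omar: 14×5 + 3×3 + 6×6 + 3×2 + 10×5 + 4×6 + 2×4 = 203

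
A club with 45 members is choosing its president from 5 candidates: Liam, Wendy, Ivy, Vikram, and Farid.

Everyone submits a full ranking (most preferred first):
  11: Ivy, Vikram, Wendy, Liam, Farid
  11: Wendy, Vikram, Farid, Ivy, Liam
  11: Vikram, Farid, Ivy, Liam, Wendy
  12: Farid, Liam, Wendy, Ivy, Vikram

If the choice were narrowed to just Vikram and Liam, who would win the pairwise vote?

Vikram

Vikram is ranked above Liam on 33 ballots; Liam above Vikram on 12.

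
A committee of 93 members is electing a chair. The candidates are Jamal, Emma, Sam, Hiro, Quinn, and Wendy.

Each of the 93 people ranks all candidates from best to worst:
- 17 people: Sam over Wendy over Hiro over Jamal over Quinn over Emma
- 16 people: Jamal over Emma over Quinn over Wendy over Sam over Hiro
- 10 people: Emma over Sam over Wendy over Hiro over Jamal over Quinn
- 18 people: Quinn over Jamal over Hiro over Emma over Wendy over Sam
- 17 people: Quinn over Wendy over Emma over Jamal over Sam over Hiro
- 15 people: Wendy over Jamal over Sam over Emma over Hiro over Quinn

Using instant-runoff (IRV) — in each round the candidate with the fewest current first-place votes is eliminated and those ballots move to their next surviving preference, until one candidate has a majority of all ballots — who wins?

Jamal

Round 1: Jamal 16, Emma 10, Sam 17, Hiro 0, Quinn 35, Wendy 15. Hiro eliminated.
Round 2: Jamal 16, Emma 10, Sam 17, Quinn 35, Wendy 15. Emma eliminated.
Round 3: Jamal 16, Sam 27, Quinn 35, Wendy 15. Wendy eliminated.
Round 4: Jamal 31, Sam 27, Quinn 35. Sam eliminated.
Round 5: Jamal 58, Quinn 35. Jamal has a majority (≥47).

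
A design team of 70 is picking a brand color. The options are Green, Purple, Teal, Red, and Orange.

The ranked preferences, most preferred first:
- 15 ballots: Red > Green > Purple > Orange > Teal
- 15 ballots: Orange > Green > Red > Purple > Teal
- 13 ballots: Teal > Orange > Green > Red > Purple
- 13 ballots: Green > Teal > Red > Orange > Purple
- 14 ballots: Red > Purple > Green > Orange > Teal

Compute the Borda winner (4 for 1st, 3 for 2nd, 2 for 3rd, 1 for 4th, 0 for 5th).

Green

Green: 15×3 + 15×3 + 13×2 + 13×4 + 14×2 = 196
Purple: 15×2 + 15×1 + 13×0 + 13×0 + 14×3 = 87
Teal: 15×0 + 15×0 + 13×4 + 13×3 + 14×0 = 91
Red: 15×4 + 15×2 + 13×1 + 13×2 + 14×4 = 185
Orange: 15×1 + 15×4 + 13×3 + 13×1 + 14×1 = 141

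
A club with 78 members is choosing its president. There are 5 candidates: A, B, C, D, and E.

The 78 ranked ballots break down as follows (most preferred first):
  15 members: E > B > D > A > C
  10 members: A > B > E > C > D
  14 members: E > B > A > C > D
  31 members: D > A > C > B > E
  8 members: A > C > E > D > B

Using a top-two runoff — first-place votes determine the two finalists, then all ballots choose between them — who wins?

Round 1 first-place votes: A 18, B 0, C 0, D 31, E 29. D and E advance.
Runoff: D is ranked above E on 31 ballots, E above D on 47.

E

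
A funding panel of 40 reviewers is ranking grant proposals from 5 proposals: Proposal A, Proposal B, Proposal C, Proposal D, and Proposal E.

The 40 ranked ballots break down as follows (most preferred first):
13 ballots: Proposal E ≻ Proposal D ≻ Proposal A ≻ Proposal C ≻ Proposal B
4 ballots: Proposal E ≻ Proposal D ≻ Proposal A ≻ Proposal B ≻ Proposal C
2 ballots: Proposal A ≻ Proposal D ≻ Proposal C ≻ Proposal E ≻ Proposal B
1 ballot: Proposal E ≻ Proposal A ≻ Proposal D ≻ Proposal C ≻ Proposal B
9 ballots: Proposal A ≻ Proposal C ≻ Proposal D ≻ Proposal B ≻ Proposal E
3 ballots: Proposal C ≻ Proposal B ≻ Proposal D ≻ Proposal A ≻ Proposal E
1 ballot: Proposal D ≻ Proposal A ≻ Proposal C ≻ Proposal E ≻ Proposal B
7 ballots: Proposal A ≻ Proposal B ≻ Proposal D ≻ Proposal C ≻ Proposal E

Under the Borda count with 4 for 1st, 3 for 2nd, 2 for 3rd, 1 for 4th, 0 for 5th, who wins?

Proposal A

Proposal A: 13×2 + 4×2 + 2×4 + 1×3 + 9×4 + 3×1 + 1×3 + 7×4 = 115
Proposal B: 13×0 + 4×1 + 2×0 + 1×0 + 9×1 + 3×3 + 1×0 + 7×3 = 43
Proposal C: 13×1 + 4×0 + 2×2 + 1×1 + 9×3 + 3×4 + 1×2 + 7×1 = 66
Proposal D: 13×3 + 4×3 + 2×3 + 1×2 + 9×2 + 3×2 + 1×4 + 7×2 = 101
Proposal E: 13×4 + 4×4 + 2×1 + 1×4 + 9×0 + 3×0 + 1×1 + 7×0 = 75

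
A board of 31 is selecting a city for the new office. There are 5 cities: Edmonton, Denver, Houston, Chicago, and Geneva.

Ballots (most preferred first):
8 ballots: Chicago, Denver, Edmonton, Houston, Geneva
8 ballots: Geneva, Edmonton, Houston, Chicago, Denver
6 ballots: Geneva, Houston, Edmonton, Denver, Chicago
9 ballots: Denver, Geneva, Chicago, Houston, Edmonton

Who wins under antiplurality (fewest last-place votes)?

Last-place votes: Edmonton 9, Denver 8, Houston 0, Chicago 6, Geneva 8.

Houston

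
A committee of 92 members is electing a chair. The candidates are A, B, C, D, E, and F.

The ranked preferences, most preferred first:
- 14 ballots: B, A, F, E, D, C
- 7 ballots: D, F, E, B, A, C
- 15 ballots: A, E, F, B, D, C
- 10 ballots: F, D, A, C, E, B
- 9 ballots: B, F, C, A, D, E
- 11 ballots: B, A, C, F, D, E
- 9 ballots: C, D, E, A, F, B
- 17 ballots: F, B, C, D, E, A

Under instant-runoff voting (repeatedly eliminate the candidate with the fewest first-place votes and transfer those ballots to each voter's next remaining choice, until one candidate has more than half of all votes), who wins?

Round 1: A 15, B 34, C 9, D 7, E 0, F 27. E eliminated.
Round 2: A 15, B 34, C 9, D 7, F 27. D eliminated.
Round 3: A 15, B 34, C 9, F 34. C eliminated.
Round 4: A 24, B 34, F 34. A eliminated.
Round 5: B 34, F 58. F has a majority (≥47).

F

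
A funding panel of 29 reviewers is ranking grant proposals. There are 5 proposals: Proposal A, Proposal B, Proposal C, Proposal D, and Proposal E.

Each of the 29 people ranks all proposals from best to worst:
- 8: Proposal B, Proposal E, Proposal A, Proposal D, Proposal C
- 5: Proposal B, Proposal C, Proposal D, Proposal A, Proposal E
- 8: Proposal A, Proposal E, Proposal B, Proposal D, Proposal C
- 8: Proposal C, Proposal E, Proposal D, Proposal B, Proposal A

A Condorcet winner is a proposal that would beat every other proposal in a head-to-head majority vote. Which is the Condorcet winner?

Proposal E

Proposal E vs Proposal A: 16–13
Proposal E vs Proposal B: 16–13
Proposal E vs Proposal C: 16–13
Proposal E vs Proposal D: 24–5
Proposal E beats every other proposal.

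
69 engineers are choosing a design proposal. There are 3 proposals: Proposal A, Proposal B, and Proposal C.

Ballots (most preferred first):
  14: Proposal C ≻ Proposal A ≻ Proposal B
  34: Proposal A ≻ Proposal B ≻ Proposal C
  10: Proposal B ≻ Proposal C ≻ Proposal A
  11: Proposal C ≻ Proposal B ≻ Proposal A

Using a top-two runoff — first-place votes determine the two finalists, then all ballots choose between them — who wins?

Round 1 first-place votes: Proposal A 34, Proposal B 10, Proposal C 25. Proposal A and Proposal C advance.
Runoff: Proposal A is ranked above Proposal C on 34 ballots, Proposal C above Proposal A on 35.

Proposal C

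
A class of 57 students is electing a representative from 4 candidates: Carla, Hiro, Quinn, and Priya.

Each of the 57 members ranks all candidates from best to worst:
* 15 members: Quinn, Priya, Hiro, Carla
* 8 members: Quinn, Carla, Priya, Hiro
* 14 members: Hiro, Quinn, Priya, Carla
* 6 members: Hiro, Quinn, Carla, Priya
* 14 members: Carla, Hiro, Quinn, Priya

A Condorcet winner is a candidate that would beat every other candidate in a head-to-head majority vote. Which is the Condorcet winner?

Hiro vs Carla: 35–22
Hiro vs Quinn: 34–23
Hiro vs Priya: 34–23
Hiro beats every other candidate.

Hiro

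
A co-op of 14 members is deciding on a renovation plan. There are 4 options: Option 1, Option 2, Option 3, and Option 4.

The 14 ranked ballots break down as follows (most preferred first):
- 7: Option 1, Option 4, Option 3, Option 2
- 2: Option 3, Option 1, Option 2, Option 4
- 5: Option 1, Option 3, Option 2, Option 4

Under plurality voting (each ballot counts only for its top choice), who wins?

Option 1

First-place votes: Option 1 12, Option 2 0, Option 3 2, Option 4 0.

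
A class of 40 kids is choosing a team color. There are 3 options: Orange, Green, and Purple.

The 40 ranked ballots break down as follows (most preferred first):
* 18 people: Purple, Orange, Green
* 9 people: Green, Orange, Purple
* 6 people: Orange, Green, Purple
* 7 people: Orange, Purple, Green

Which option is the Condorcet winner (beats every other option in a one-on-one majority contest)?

Orange vs Green: 31–9
Orange vs Purple: 22–18
Orange beats every other option.

Orange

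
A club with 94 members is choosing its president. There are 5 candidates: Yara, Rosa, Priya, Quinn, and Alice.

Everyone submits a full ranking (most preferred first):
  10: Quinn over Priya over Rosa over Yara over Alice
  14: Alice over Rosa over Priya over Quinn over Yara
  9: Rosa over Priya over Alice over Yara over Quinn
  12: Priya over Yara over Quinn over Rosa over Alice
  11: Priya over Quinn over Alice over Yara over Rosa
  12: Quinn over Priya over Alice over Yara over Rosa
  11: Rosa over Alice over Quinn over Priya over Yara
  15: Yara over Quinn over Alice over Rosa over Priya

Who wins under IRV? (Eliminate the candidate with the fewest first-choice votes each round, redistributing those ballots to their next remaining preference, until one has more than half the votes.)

Quinn

Round 1: Yara 15, Rosa 20, Priya 23, Quinn 22, Alice 14. Alice eliminated.
Round 2: Yara 15, Rosa 34, Priya 23, Quinn 22. Yara eliminated.
Round 3: Rosa 34, Priya 23, Quinn 37. Priya eliminated.
Round 4: Rosa 34, Quinn 60. Quinn has a majority (≥48).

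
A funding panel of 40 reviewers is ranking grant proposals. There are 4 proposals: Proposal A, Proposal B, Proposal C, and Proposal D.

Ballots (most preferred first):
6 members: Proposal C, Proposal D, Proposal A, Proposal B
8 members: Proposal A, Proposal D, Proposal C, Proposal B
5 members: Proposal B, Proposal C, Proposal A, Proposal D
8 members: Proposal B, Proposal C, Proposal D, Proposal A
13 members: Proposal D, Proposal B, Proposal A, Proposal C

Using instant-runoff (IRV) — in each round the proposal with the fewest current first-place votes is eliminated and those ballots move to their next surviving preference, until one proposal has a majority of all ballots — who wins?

Proposal D

Round 1: Proposal A 8, Proposal B 13, Proposal C 6, Proposal D 13. Proposal C eliminated.
Round 2: Proposal A 8, Proposal B 13, Proposal D 19. Proposal A eliminated.
Round 3: Proposal B 13, Proposal D 27. Proposal D has a majority (≥21).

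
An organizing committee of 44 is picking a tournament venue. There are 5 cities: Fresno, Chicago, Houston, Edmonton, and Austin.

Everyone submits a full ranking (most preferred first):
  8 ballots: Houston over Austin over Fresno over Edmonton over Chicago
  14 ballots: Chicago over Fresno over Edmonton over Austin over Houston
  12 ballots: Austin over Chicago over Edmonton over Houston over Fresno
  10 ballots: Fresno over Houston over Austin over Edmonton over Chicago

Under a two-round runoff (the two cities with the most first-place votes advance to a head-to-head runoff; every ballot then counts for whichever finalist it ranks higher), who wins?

Austin

Round 1 first-place votes: Fresno 10, Chicago 14, Houston 8, Edmonton 0, Austin 12. Chicago and Austin advance.
Runoff: Chicago is ranked above Austin on 14 ballots, Austin above Chicago on 30.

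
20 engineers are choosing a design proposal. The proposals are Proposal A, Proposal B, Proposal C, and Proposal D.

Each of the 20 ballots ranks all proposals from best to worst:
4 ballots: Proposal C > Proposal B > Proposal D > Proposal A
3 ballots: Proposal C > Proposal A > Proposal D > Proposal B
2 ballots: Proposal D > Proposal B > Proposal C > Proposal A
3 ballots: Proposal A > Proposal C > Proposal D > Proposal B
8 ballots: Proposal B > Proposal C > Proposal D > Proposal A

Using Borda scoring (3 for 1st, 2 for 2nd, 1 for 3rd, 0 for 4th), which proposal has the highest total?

Proposal C

Proposal A: 4×0 + 3×2 + 2×0 + 3×3 + 8×0 = 15
Proposal B: 4×2 + 3×0 + 2×2 + 3×0 + 8×3 = 36
Proposal C: 4×3 + 3×3 + 2×1 + 3×2 + 8×2 = 45
Proposal D: 4×1 + 3×1 + 2×3 + 3×1 + 8×1 = 24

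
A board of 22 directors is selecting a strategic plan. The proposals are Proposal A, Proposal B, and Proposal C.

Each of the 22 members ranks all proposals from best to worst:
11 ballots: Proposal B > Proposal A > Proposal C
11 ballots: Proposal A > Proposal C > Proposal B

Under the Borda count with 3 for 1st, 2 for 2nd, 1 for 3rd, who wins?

Proposal A

Proposal A: 11×2 + 11×3 = 55
Proposal B: 11×3 + 11×1 = 44
Proposal C: 11×1 + 11×2 = 33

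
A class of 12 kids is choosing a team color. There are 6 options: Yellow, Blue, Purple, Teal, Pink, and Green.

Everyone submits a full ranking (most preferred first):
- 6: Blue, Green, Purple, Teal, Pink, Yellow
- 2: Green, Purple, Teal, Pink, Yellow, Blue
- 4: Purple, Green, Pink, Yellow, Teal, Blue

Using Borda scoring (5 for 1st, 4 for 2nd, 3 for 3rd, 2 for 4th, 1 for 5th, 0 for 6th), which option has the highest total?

Yellow: 6×0 + 2×1 + 4×2 = 10
Blue: 6×5 + 2×0 + 4×0 = 30
Purple: 6×3 + 2×4 + 4×5 = 46
Teal: 6×2 + 2×3 + 4×1 = 22
Pink: 6×1 + 2×2 + 4×3 = 22
Green: 6×4 + 2×5 + 4×4 = 50

Green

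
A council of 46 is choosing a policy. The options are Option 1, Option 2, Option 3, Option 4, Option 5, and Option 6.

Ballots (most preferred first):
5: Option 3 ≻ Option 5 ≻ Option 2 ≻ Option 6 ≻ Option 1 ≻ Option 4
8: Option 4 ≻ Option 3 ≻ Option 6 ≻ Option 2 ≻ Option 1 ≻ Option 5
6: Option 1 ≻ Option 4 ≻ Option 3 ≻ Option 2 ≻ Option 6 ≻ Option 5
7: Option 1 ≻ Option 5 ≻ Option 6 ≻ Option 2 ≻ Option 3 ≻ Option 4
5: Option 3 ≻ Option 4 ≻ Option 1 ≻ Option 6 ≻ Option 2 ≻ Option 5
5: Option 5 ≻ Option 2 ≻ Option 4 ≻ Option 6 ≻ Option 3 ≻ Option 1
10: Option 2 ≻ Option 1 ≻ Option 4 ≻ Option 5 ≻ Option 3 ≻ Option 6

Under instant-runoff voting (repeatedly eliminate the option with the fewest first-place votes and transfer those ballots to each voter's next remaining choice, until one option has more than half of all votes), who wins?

Option 3

Round 1: Option 1 13, Option 2 10, Option 3 10, Option 4 8, Option 5 5, Option 6 0. Option 6 eliminated.
Round 2: Option 1 13, Option 2 10, Option 3 10, Option 4 8, Option 5 5. Option 5 eliminated.
Round 3: Option 1 13, Option 2 15, Option 3 10, Option 4 8. Option 4 eliminated.
Round 4: Option 1 13, Option 2 15, Option 3 18. Option 1 eliminated.
Round 5: Option 2 22, Option 3 24. Option 3 has a majority (≥24).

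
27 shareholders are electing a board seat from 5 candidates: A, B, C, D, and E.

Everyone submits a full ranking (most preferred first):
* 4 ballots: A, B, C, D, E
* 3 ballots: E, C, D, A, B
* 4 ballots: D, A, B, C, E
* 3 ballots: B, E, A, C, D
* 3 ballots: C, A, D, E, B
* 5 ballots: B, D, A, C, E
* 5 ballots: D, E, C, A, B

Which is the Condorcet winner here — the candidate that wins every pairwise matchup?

D

D vs A: 17–10
D vs B: 15–12
D vs C: 14–13
D vs E: 21–6
D beats every other candidate.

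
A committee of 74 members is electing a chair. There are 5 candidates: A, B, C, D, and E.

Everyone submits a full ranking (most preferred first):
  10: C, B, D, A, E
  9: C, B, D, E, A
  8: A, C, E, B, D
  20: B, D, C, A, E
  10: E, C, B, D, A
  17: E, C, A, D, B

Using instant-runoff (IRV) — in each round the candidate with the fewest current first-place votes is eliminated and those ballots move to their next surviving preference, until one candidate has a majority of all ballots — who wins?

C

Round 1: A 8, B 20, C 19, D 0, E 27. D eliminated.
Round 2: A 8, B 20, C 19, E 27. A eliminated.
Round 3: B 20, C 27, E 27. B eliminated.
Round 4: C 47, E 27. C has a majority (≥38).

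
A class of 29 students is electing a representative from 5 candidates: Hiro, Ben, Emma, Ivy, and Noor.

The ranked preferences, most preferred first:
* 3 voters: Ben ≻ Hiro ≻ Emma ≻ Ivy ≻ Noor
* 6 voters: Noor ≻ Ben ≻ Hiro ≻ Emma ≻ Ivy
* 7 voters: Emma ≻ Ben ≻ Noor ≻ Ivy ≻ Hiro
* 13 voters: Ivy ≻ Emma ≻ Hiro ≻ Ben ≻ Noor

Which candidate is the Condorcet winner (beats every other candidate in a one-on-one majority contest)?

Emma vs Hiro: 20–9
Emma vs Ben: 20–9
Emma vs Ivy: 16–13
Emma vs Noor: 23–6
Emma beats every other candidate.

Emma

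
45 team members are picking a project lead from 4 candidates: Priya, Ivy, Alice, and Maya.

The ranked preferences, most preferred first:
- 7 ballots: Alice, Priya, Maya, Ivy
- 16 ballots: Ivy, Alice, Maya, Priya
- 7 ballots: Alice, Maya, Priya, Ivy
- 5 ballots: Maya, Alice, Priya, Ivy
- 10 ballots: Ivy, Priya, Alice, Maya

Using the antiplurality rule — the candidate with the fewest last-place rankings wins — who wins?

Last-place votes: Priya 16, Ivy 19, Alice 0, Maya 10.

Alice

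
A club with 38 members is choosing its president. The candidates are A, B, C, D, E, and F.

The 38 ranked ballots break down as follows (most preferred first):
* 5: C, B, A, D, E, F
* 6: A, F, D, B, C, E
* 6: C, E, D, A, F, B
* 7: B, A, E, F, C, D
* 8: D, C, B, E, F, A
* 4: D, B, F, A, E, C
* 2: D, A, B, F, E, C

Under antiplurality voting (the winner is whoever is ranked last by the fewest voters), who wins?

Last-place votes: A 8, B 6, C 6, D 7, E 6, F 5.

F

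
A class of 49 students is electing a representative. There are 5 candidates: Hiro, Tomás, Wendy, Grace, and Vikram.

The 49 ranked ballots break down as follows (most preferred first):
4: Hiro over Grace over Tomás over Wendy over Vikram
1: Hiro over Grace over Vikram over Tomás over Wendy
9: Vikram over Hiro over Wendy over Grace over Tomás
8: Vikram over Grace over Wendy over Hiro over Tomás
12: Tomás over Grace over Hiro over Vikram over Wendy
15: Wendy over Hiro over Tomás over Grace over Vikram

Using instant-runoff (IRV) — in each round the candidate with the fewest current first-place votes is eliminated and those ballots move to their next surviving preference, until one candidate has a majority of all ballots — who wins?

Tomás

Round 1: Hiro 5, Tomás 12, Wendy 15, Grace 0, Vikram 17. Grace eliminated.
Round 2: Hiro 5, Tomás 12, Wendy 15, Vikram 17. Hiro eliminated.
Round 3: Tomás 16, Wendy 15, Vikram 18. Wendy eliminated.
Round 4: Tomás 31, Vikram 18. Tomás has a majority (≥25).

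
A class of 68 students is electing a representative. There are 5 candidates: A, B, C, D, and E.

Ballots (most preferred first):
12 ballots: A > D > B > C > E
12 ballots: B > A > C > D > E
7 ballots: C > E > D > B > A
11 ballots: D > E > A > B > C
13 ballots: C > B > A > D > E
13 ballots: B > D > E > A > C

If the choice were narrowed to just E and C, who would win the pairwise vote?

C

E is ranked above C on 24 ballots; C above E on 44.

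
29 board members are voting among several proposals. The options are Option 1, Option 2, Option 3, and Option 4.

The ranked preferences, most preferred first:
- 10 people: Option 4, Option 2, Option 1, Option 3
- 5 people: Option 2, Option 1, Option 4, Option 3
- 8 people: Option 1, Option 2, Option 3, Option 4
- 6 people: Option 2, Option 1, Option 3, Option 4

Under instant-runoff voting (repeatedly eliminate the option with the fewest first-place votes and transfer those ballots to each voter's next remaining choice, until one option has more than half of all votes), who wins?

Option 2

Round 1: Option 1 8, Option 2 11, Option 3 0, Option 4 10. Option 3 eliminated.
Round 2: Option 1 8, Option 2 11, Option 4 10. Option 1 eliminated.
Round 3: Option 2 19, Option 4 10. Option 2 has a majority (≥15).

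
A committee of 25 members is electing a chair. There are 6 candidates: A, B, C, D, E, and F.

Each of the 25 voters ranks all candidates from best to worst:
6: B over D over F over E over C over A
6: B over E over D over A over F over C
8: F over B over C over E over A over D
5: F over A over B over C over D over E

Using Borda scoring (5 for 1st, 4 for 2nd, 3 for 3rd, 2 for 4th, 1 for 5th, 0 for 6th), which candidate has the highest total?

B

A: 6×0 + 6×2 + 8×1 + 5×4 = 40
B: 6×5 + 6×5 + 8×4 + 5×3 = 107
C: 6×1 + 6×0 + 8×3 + 5×2 = 40
D: 6×4 + 6×3 + 8×0 + 5×1 = 47
E: 6×2 + 6×4 + 8×2 + 5×0 = 52
F: 6×3 + 6×1 + 8×5 + 5×5 = 89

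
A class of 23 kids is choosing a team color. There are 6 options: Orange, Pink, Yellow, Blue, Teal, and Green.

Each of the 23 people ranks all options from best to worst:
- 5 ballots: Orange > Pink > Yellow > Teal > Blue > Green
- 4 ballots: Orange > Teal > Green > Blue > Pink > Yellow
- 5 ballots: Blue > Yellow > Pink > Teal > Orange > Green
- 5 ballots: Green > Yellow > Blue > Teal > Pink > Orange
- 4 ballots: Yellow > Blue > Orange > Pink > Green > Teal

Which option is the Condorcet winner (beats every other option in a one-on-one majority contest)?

Yellow

Yellow vs Orange: 14–9
Yellow vs Pink: 14–9
Yellow vs Blue: 14–9
Yellow vs Teal: 19–4
Yellow vs Green: 14–9
Yellow beats every other option.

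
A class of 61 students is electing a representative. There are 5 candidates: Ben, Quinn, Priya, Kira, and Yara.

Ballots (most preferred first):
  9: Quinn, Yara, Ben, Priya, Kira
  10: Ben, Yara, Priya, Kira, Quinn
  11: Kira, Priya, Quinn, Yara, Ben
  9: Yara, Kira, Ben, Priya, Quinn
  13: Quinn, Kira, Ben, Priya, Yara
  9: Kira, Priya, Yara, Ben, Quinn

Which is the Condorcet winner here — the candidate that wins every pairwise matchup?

Kira

Kira vs Ben: 42–19
Kira vs Quinn: 39–22
Kira vs Priya: 42–19
Kira vs Yara: 33–28
Kira beats every other candidate.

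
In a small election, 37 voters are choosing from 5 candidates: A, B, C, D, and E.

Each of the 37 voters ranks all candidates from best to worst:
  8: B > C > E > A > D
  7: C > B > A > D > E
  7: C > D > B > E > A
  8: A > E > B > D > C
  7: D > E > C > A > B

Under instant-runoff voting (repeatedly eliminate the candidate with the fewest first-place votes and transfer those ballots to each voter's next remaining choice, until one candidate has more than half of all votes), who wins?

Round 1: A 8, B 8, C 14, D 7, E 0. E eliminated.
Round 2: A 8, B 8, C 14, D 7. D eliminated.
Round 3: A 8, B 8, C 21. C has a majority (≥19).

C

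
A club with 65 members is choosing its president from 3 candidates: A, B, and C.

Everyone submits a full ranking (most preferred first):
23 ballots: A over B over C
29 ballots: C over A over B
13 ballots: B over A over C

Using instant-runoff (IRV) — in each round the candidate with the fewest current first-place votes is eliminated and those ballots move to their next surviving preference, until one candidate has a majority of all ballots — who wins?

A

Round 1: A 23, B 13, C 29. B eliminated.
Round 2: A 36, C 29. A has a majority (≥33).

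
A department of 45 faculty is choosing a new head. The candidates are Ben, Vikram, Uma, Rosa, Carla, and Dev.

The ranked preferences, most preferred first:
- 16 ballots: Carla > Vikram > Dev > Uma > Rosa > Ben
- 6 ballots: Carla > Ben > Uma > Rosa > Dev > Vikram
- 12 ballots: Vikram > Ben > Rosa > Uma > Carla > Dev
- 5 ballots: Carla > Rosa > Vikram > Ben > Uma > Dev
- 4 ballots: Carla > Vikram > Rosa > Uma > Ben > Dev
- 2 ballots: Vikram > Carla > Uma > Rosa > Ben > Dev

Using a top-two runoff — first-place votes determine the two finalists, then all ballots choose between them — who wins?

Round 1 first-place votes: Ben 0, Vikram 14, Uma 0, Rosa 0, Carla 31, Dev 0. Carla and Vikram advance.
Runoff: Carla is ranked above Vikram on 31 ballots, Vikram above Carla on 14.

Carla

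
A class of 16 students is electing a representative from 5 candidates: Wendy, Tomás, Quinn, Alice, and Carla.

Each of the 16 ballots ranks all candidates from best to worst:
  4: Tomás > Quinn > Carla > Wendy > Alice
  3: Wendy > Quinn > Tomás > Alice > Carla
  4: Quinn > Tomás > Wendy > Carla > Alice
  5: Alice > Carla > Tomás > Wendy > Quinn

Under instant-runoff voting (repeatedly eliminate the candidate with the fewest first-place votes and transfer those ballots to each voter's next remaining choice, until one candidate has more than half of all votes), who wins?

Quinn

Round 1: Wendy 3, Tomás 4, Quinn 4, Alice 5, Carla 0. Carla eliminated.
Round 2: Wendy 3, Tomás 4, Quinn 4, Alice 5. Wendy eliminated.
Round 3: Tomás 4, Quinn 7, Alice 5. Tomás eliminated.
Round 4: Quinn 11, Alice 5. Quinn has a majority (≥9).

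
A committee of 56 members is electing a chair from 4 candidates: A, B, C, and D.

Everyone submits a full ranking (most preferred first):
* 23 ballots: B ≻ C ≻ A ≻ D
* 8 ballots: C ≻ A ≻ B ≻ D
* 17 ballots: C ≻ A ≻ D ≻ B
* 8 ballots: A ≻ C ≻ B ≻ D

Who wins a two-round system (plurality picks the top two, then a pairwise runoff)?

C

Round 1 first-place votes: A 8, B 23, C 25, D 0. C and B advance.
Runoff: C is ranked above B on 33 ballots, B above C on 23.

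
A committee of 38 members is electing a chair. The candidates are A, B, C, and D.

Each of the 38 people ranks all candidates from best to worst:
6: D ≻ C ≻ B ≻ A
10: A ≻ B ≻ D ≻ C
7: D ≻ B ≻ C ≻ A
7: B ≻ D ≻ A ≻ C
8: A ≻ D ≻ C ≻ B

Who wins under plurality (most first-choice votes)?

A

First-place votes: A 18, B 7, C 0, D 13.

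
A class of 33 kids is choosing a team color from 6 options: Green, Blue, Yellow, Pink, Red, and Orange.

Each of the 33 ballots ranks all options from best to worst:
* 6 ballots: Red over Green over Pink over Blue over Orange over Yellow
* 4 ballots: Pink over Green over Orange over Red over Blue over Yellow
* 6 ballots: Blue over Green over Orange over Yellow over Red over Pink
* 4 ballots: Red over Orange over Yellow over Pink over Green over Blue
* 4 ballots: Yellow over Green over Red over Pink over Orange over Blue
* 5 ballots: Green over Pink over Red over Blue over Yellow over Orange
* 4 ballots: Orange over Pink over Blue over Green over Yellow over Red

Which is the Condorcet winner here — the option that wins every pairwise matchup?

Green

Green vs Blue: 23–10
Green vs Yellow: 25–8
Green vs Pink: 21–12
Green vs Red: 23–10
Green vs Orange: 25–8
Green beats every other option.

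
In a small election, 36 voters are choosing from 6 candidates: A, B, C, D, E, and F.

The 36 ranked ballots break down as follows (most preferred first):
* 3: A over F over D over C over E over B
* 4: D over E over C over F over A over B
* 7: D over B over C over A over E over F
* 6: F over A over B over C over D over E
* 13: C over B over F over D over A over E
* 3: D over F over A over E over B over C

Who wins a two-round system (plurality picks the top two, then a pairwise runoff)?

Round 1 first-place votes: A 3, B 0, C 13, D 14, E 0, F 6. D and C advance.
Runoff: D is ranked above C on 17 ballots, C above D on 19.

C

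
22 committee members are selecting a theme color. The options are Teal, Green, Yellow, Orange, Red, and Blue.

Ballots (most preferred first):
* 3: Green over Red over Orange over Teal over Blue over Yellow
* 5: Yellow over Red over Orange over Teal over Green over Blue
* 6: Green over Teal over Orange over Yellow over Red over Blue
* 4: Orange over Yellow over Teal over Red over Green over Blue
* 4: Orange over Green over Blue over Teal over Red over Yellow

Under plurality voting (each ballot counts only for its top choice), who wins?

First-place votes: Teal 0, Green 9, Yellow 5, Orange 8, Red 0, Blue 0.

Green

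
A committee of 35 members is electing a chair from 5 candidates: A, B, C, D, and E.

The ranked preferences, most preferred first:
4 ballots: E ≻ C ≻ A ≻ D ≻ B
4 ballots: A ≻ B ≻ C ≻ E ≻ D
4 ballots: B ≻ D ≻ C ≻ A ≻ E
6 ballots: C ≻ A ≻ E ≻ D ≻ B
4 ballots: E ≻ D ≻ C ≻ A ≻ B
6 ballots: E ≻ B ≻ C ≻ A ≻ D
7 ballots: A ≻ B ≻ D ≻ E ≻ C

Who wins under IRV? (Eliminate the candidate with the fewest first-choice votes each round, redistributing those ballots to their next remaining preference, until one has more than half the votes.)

A

Round 1: A 11, B 4, C 6, D 0, E 14. D eliminated.
Round 2: A 11, B 4, C 6, E 14. B eliminated.
Round 3: A 11, C 10, E 14. C eliminated.
Round 4: A 21, E 14. A has a majority (≥18).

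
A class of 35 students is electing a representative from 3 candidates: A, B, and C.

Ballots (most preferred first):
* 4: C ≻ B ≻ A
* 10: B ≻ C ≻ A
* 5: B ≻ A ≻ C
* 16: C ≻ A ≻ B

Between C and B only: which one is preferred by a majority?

C

C is ranked above B on 20 ballots; B above C on 15.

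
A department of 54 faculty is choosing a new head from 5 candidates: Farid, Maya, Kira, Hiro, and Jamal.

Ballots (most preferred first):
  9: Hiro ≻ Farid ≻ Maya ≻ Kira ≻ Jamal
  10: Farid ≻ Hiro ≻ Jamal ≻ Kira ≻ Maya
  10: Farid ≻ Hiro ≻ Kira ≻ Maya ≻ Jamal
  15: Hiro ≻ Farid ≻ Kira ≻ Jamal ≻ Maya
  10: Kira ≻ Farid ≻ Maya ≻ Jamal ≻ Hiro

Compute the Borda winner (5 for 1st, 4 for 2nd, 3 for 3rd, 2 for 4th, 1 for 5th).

Farid

Farid: 9×4 + 10×5 + 10×5 + 15×4 + 10×4 = 236
Maya: 9×3 + 10×1 + 10×2 + 15×1 + 10×3 = 102
Kira: 9×2 + 10×2 + 10×3 + 15×3 + 10×5 = 163
Hiro: 9×5 + 10×4 + 10×4 + 15×5 + 10×1 = 210
Jamal: 9×1 + 10×3 + 10×1 + 15×2 + 10×2 = 99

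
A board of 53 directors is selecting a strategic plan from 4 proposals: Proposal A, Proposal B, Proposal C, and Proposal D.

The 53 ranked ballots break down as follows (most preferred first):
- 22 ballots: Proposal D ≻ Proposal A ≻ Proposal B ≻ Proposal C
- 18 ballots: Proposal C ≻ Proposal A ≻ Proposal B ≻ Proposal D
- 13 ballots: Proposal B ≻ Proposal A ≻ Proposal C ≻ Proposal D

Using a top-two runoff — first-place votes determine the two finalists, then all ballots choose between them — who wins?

Proposal C

Round 1 first-place votes: Proposal A 0, Proposal B 13, Proposal C 18, Proposal D 22. Proposal D and Proposal C advance.
Runoff: Proposal D is ranked above Proposal C on 22 ballots, Proposal C above Proposal D on 31.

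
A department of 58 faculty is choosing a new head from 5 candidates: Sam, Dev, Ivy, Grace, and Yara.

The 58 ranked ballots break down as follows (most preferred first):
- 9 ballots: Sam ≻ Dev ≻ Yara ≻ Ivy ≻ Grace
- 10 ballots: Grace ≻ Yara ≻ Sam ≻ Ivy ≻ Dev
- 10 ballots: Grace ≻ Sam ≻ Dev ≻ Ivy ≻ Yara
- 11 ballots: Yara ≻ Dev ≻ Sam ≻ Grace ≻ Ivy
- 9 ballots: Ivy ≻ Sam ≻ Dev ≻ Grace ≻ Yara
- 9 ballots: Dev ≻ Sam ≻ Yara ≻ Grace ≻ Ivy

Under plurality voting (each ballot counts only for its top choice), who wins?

First-place votes: Sam 9, Dev 9, Ivy 9, Grace 20, Yara 11.

Grace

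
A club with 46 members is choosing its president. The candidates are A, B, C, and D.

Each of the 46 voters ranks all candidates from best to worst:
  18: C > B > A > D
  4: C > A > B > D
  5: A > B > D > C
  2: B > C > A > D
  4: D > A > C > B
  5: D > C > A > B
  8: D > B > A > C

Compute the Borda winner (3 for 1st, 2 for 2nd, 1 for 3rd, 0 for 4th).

A: 18×1 + 4×2 + 5×3 + 2×1 + 4×2 + 5×1 + 8×1 = 64
B: 18×2 + 4×1 + 5×2 + 2×3 + 4×0 + 5×0 + 8×2 = 72
C: 18×3 + 4×3 + 5×0 + 2×2 + 4×1 + 5×2 + 8×0 = 84
D: 18×0 + 4×0 + 5×1 + 2×0 + 4×3 + 5×3 + 8×3 = 56

C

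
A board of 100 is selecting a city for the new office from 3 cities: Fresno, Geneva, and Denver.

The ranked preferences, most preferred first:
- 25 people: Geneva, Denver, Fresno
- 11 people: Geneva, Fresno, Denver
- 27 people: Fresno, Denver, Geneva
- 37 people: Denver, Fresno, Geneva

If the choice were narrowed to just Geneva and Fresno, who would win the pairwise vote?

Geneva is ranked above Fresno on 36 ballots; Fresno above Geneva on 64.

Fresno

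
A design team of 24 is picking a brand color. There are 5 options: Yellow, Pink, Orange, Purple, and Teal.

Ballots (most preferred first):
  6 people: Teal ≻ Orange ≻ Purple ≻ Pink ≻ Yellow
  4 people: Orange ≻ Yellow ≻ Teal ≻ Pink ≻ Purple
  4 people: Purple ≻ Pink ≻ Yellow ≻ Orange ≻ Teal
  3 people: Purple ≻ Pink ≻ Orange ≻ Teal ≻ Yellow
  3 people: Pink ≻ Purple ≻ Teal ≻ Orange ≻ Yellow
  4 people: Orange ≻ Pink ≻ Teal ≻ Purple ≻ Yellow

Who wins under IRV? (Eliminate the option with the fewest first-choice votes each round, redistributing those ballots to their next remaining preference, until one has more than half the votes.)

Orange

Round 1: Yellow 0, Pink 3, Orange 8, Purple 7, Teal 6. Yellow eliminated.
Round 2: Pink 3, Orange 8, Purple 7, Teal 6. Pink eliminated.
Round 3: Orange 8, Purple 10, Teal 6. Teal eliminated.
Round 4: Orange 14, Purple 10. Orange has a majority (≥13).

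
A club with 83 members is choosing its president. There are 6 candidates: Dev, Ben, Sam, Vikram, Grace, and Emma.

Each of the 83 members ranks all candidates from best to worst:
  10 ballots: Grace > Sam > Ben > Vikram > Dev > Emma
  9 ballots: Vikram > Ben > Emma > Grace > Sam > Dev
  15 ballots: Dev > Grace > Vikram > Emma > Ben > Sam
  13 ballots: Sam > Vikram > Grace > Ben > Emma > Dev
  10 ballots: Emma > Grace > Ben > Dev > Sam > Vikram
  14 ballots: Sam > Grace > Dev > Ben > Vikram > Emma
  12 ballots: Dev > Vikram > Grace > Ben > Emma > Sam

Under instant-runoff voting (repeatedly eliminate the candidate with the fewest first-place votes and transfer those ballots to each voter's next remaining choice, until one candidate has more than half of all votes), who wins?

Round 1: Dev 27, Ben 0, Sam 27, Vikram 9, Grace 10, Emma 10. Ben eliminated.
Round 2: Dev 27, Sam 27, Vikram 9, Grace 10, Emma 10. Vikram eliminated.
Round 3: Dev 27, Sam 27, Grace 10, Emma 19. Grace eliminated.
Round 4: Dev 27, Sam 37, Emma 19. Emma eliminated.
Round 5: Dev 37, Sam 46. Sam has a majority (≥42).

Sam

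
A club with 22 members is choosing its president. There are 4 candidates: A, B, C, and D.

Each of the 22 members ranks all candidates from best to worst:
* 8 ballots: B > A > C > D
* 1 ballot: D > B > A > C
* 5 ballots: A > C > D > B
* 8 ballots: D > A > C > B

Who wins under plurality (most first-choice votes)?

First-place votes: A 5, B 8, C 0, D 9.

D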